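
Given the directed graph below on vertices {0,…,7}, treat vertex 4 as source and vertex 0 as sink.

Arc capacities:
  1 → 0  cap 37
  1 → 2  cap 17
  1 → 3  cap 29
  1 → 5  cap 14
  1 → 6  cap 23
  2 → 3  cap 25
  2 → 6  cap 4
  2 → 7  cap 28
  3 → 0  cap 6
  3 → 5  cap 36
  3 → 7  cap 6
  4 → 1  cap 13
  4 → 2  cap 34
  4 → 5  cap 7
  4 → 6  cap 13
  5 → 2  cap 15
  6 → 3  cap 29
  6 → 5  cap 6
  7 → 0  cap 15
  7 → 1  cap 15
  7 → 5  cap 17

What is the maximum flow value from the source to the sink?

Maximum flow value: 49

augment #1: 4→1→0 bottleneck 13, total now 13
augment #2: 4→2→3→0 bottleneck 6, total now 19
augment #3: 4→2→7→0 bottleneck 15, total now 34
augment #4: 4→2→7→1→0 bottleneck 13, total now 47
augment #5: 4→6→3→7→1→0 bottleneck 2, total now 49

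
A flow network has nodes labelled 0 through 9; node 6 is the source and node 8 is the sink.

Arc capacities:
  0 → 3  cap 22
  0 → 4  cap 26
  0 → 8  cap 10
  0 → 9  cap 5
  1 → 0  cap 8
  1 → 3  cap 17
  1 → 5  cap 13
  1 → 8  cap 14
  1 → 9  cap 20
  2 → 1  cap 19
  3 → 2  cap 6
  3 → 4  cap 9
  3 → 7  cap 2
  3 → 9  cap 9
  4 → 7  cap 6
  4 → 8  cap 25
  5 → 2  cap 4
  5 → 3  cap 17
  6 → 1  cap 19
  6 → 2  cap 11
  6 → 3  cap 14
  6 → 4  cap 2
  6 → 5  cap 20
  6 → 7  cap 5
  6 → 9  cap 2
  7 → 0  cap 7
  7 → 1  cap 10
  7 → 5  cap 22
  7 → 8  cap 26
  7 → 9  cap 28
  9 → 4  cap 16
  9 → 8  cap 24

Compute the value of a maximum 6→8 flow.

augment #1: 6→1→8 bottleneck 14, total now 14
augment #2: 6→4→8 bottleneck 2, total now 16
augment #3: 6→7→8 bottleneck 5, total now 21
augment #4: 6→9→8 bottleneck 2, total now 23
augment #5: 6→1→0→8 bottleneck 5, total now 28
augment #6: 6→3→4→8 bottleneck 9, total now 37
augment #7: 6→3→7→8 bottleneck 2, total now 39
augment #8: 6→3→9→8 bottleneck 3, total now 42
augment #9: 6→2→1→0→8 bottleneck 3, total now 45
augment #10: 6→2→1→9→8 bottleneck 8, total now 53
augment #11: 6→5→3→9→8 bottleneck 6, total now 59
augment #12: 6→5→2→1→9→8 bottleneck 4, total now 63
augment #13: 6→5→3→2→1→9→8 bottleneck 1, total now 64
augment #14: 6→5→3→2→1→9→4→8 bottleneck 3, total now 67

Maximum flow value: 67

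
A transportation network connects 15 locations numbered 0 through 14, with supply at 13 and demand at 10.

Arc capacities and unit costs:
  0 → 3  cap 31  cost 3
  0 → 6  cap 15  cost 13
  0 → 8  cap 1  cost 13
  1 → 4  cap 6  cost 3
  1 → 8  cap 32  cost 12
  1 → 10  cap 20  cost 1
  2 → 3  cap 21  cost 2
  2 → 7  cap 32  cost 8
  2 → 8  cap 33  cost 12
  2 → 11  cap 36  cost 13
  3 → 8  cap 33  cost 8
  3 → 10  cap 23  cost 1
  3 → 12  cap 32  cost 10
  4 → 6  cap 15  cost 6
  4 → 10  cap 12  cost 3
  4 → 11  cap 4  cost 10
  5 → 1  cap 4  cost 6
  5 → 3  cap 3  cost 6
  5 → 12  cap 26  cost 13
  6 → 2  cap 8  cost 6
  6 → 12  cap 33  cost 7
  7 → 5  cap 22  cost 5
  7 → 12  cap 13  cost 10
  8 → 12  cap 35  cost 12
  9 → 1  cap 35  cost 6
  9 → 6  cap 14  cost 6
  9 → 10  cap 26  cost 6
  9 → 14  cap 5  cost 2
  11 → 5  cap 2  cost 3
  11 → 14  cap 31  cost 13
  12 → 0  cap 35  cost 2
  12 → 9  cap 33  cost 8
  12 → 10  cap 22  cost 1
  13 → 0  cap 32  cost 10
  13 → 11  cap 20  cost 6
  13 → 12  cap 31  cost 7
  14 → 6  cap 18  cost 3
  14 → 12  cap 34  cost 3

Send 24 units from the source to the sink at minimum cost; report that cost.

shortest-cost path #1: 13→12→10 push 22 @ unit cost 8 (adds 176)
shortest-cost path #2: 13→12→0→3→10 push 2 @ unit cost 13 (adds 26)
total cost = 202

Minimum cost for 24 units: 202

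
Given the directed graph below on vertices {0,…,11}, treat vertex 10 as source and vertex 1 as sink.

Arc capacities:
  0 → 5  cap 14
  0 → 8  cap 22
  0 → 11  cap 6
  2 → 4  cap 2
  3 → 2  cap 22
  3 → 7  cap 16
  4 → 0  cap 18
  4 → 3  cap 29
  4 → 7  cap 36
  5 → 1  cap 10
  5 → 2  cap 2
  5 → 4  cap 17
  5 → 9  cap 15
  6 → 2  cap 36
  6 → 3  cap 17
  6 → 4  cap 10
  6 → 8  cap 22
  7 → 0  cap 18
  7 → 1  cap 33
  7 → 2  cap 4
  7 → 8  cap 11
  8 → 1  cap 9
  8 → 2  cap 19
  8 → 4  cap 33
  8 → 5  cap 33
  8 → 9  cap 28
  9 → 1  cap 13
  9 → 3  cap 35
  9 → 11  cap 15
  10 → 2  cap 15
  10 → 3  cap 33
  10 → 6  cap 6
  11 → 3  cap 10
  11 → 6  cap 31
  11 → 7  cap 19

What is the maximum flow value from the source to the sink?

Maximum flow value: 24

augment #1: 10→3→7→1 bottleneck 16, total now 16
augment #2: 10→6→8→1 bottleneck 6, total now 22
augment #3: 10→2→4→7→1 bottleneck 2, total now 24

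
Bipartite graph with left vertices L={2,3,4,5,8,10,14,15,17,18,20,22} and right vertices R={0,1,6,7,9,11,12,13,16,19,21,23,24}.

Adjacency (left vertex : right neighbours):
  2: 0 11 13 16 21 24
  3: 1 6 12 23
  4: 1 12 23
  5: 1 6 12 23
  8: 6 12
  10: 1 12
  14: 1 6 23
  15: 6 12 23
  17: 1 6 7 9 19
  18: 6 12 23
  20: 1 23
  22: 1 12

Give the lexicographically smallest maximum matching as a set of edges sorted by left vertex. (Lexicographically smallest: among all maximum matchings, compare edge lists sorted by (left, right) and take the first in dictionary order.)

Lex-smallest maximum matching: {(2,0), (3,1), (4,12), (5,6), (14,23), (17,7)}

|M| = 6 (so the lex-smallest maximum matching has 6 edges)
process left vertices in ascending order; for each, take the smallest-labelled available neighbour that still permits 6 edges overall, or leave it unmatched if none does
lex-smallest matching: {2-0, 3-1, 4-12, 5-6, 14-23, 17-7}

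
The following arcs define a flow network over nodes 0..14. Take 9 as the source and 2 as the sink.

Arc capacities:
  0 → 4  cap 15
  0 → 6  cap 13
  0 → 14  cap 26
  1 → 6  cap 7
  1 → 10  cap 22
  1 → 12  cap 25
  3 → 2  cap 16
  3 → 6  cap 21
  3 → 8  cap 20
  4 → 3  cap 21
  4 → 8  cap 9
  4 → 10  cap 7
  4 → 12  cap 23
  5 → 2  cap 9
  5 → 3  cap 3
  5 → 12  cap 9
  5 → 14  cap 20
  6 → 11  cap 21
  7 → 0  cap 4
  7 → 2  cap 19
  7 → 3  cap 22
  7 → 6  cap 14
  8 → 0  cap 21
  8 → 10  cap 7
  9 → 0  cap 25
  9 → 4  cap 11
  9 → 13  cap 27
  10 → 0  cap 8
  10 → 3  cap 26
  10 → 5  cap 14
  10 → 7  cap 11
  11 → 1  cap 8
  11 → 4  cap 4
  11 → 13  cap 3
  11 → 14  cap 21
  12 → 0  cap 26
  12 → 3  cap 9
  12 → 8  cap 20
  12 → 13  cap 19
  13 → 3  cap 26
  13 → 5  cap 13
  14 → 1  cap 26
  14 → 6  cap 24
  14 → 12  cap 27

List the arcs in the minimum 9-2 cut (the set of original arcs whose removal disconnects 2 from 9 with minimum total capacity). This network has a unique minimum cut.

Min-cut arcs: {(3,2), (5,2), (10,7)} (total capacity 36)

augment #1: 9→4→3→2 push 11
augment #2: 9→13→3→2 push 5
augment #3: 9→13→5→2 push 9
augment #4: 9→0→4→10→7→2 push 7
augment #5: 9→0→4→8→10→7→2 push 4
max flow = 36; residual-reachable set from 9 gives S-side
cut edges (S→T): {(3,2), (5,2), (10,7)} total cap 36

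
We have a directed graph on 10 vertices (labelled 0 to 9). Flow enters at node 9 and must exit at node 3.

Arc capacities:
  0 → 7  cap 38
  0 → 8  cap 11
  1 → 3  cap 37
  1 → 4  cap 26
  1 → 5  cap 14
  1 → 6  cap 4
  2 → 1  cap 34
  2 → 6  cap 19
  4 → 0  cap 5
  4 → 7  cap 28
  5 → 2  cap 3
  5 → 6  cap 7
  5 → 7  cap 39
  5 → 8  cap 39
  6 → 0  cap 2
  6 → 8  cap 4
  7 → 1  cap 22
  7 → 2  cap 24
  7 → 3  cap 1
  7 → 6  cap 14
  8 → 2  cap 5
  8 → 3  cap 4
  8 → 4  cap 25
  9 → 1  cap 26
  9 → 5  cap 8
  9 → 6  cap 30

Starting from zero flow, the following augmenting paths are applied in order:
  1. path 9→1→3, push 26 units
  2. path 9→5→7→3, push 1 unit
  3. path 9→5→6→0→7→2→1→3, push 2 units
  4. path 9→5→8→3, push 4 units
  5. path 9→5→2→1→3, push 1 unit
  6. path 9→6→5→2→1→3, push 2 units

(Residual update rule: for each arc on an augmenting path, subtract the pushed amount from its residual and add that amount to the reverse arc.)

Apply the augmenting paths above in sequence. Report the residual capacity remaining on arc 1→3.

after path 1 (9→1→3, push 26): res(1,3)=11
after path 2 (9→5→7→3, push 1): res(1,3)=11
after path 3 (9→5→6→0→7→2→1→3, push 2): res(1,3)=9
after path 4 (9→5→8→3, push 4): res(1,3)=9
after path 5 (9→5→2→1→3, push 1): res(1,3)=8
after path 6 (9→6→5→2→1→3, push 2): res(1,3)=6

Residual capacity of (1,3): 6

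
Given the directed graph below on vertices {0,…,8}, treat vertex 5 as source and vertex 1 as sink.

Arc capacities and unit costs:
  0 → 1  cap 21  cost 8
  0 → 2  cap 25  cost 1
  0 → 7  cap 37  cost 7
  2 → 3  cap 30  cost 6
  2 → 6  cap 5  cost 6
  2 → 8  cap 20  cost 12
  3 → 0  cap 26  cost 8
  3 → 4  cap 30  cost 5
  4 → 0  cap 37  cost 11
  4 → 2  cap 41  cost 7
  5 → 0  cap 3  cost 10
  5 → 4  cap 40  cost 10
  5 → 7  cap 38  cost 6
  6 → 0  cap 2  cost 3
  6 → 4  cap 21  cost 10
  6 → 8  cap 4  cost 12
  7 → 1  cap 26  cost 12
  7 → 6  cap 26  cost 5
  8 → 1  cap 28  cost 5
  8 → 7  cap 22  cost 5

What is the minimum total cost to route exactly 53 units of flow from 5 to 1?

Minimum cost for 53 units: 1210

shortest-cost path #1: 5→7→1 push 26 @ unit cost 18 (adds 468)
shortest-cost path #2: 5→0→1 push 3 @ unit cost 18 (adds 54)
shortest-cost path #3: 5→7→6→0→1 push 2 @ unit cost 22 (adds 44)
shortest-cost path #4: 5→7→6→8→1 push 4 @ unit cost 28 (adds 112)
shortest-cost path #5: 5→4→0→1 push 16 @ unit cost 29 (adds 464)
shortest-cost path #6: 5→4→2→8→1 push 2 @ unit cost 34 (adds 68)
total cost = 1210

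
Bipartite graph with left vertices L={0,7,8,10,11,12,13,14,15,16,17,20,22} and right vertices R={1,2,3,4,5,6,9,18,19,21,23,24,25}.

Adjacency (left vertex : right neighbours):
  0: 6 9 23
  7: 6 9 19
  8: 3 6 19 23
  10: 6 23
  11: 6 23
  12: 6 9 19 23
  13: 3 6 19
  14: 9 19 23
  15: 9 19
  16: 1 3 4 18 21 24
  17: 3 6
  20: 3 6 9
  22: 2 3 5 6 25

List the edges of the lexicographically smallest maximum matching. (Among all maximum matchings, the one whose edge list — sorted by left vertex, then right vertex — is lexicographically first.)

Lex-smallest maximum matching: {(0,6), (7,9), (8,3), (10,23), (12,19), (16,1), (22,2)}

|M| = 7 (so the lex-smallest maximum matching has 7 edges)
process left vertices in ascending order; for each, take the smallest-labelled available neighbour that still permits 7 edges overall, or leave it unmatched if none does
lex-smallest matching: {0-6, 7-9, 8-3, 10-23, 12-19, 16-1, 22-2}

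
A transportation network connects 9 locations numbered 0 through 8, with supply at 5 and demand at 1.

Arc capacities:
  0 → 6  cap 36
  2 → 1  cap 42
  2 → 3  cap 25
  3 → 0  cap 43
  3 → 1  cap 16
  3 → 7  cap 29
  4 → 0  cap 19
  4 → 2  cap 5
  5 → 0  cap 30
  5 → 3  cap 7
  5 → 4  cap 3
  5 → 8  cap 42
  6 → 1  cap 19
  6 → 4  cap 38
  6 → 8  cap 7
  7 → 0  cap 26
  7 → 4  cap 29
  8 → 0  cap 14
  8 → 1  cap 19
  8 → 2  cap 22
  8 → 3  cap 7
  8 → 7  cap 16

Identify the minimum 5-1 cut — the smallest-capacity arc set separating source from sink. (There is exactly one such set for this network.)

augment #1: 5→3→1 push 7
augment #2: 5→8→1 push 19
augment #3: 5→0→6→1 push 19
augment #4: 5→4→2→1 push 3
augment #5: 5→8→2→1 push 22
augment #6: 5→8→3→1 push 1
augment #7: 5→0→6→4→2→1 push 2
augment #8: 5→0→6→8→3→1 push 6
max flow = 79; residual-reachable set from 5 gives S-side
cut edges (S→T): {(4,2), (5,3), (6,1), (8,1), (8,2), (8,3)} total cap 79

Min-cut arcs: {(4,2), (5,3), (6,1), (8,1), (8,2), (8,3)} (total capacity 79)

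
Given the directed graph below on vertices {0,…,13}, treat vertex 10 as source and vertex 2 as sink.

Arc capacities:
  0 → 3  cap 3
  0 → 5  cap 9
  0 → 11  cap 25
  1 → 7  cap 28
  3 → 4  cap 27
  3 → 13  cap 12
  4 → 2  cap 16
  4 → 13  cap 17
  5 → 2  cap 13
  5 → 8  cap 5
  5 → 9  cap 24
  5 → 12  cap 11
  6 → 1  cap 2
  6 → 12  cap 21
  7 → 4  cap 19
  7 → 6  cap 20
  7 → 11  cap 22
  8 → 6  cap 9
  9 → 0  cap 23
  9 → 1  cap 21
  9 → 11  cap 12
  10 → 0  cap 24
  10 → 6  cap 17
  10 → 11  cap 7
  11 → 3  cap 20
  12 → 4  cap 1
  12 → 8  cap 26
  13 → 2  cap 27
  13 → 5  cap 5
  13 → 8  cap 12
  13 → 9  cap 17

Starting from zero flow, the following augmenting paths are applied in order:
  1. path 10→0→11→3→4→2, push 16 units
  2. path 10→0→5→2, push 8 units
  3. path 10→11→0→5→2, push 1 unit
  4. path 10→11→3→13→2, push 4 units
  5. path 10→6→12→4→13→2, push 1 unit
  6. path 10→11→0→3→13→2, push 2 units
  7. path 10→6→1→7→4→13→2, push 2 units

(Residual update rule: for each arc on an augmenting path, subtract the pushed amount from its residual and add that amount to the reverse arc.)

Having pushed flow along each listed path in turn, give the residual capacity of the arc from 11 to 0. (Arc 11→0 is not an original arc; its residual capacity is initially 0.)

Residual capacity of (11,0): 13

after path 1 (10→0→11→3→4→2, push 16): res(11,0)=16
after path 2 (10→0→5→2, push 8): res(11,0)=16
after path 3 (10→11→0→5→2, push 1): res(11,0)=15
after path 4 (10→11→3→13→2, push 4): res(11,0)=15
after path 5 (10→6→12→4→13→2, push 1): res(11,0)=15
after path 6 (10→11→0→3→13→2, push 2): res(11,0)=13
after path 7 (10→6→1→7→4→13→2, push 2): res(11,0)=13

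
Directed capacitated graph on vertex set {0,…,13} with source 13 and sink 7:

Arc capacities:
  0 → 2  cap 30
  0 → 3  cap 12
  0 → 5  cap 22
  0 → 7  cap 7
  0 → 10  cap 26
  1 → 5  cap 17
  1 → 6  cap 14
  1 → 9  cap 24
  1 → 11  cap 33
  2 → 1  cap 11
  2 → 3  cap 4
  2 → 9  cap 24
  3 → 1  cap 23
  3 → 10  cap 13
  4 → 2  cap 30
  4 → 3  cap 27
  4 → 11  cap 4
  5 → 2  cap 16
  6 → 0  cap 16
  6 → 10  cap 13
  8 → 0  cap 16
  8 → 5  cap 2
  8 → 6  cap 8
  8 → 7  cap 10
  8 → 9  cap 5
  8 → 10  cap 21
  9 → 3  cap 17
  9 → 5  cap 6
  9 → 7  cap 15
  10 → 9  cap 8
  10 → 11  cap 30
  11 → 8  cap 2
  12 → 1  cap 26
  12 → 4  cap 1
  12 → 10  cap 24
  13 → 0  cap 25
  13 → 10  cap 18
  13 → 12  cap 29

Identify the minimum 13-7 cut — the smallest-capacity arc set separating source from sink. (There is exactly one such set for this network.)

augment #1: 13→0→7 push 7
augment #2: 13→10→9→7 push 8
augment #3: 13→0→2→9→7 push 7
augment #4: 13→10→11→8→7 push 2
max flow = 24; residual-reachable set from 13 gives S-side
cut edges (S→T): {(0,7), (9,7), (11,8)} total cap 24

Min-cut arcs: {(0,7), (9,7), (11,8)} (total capacity 24)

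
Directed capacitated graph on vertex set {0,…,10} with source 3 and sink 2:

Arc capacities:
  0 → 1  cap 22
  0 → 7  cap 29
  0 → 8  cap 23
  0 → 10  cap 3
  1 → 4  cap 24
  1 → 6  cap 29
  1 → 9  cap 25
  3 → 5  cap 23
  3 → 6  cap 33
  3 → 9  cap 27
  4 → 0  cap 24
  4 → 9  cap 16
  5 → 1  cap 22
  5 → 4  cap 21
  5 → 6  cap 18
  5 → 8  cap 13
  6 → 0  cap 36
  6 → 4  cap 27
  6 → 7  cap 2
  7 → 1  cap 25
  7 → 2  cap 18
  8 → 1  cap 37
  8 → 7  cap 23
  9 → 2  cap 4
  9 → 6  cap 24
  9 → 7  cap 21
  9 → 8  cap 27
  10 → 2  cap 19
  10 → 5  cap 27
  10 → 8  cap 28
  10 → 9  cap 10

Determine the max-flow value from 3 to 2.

augment #1: 3→9→2 bottleneck 4, total now 4
augment #2: 3→6→7→2 bottleneck 2, total now 6
augment #3: 3→9→7→2 bottleneck 16, total now 22
augment #4: 3→6→0→10→2 bottleneck 3, total now 25

Maximum flow value: 25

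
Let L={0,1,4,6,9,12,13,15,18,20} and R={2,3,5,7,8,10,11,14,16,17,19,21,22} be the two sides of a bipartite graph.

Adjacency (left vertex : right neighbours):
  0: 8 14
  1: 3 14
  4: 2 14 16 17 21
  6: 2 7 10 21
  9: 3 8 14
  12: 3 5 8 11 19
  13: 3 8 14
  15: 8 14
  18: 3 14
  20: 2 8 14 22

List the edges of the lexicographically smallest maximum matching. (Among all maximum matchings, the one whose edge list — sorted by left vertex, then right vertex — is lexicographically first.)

Lex-smallest maximum matching: {(0,8), (1,3), (4,2), (6,7), (9,14), (12,5), (20,22)}

|M| = 7 (so the lex-smallest maximum matching has 7 edges)
process left vertices in ascending order; for each, take the smallest-labelled available neighbour that still permits 7 edges overall, or leave it unmatched if none does
lex-smallest matching: {0-8, 1-3, 4-2, 6-7, 9-14, 12-5, 20-22}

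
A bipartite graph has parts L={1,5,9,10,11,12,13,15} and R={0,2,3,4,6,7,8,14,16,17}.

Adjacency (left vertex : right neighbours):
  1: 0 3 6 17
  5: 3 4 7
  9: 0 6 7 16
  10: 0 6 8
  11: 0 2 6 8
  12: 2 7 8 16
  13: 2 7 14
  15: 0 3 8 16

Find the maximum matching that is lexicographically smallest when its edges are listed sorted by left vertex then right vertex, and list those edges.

Lex-smallest maximum matching: {(1,0), (5,3), (9,6), (10,8), (11,2), (12,7), (13,14), (15,16)}

|M| = 8 (so the lex-smallest maximum matching has 8 edges)
process left vertices in ascending order; for each, take the smallest-labelled available neighbour that still permits 8 edges overall, or leave it unmatched if none does
lex-smallest matching: {1-0, 5-3, 9-6, 10-8, 11-2, 12-7, 13-14, 15-16}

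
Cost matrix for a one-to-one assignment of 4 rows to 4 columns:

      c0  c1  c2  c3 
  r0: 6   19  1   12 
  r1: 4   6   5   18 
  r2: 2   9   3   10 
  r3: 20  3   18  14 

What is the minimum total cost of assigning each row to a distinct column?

Minimum assignment cost: 18

optimal assignment: row0→col2 (cost 1), row1→col0 (cost 4), row2→col3 (cost 10), row3→col1 (cost 3)
total = 1 + 4 + 10 + 3 = 18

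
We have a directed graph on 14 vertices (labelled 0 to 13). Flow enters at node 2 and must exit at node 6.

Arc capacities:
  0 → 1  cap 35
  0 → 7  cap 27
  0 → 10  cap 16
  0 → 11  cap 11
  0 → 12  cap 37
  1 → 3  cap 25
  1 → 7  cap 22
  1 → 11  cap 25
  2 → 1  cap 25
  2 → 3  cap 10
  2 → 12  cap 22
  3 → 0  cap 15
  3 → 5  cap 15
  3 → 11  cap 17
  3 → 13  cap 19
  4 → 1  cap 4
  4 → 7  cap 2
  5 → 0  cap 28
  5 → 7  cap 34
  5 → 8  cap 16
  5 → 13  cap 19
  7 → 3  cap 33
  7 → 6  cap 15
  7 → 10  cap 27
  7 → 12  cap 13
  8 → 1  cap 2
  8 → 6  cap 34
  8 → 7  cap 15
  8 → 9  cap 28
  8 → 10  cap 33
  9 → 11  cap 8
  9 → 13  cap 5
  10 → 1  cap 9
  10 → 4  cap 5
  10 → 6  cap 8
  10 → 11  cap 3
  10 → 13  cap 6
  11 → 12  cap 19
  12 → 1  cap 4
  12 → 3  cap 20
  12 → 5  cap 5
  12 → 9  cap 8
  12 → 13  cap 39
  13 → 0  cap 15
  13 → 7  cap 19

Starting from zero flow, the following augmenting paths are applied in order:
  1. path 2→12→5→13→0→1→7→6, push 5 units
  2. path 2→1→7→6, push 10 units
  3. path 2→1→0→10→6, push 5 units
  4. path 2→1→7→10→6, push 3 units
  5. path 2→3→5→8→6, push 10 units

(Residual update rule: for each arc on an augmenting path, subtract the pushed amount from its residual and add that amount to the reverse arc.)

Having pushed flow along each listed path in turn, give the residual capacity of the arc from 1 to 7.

Residual capacity of (1,7): 4

after path 1 (2→12→5→13→0→1→7→6, push 5): res(1,7)=17
after path 2 (2→1→7→6, push 10): res(1,7)=7
after path 3 (2→1→0→10→6, push 5): res(1,7)=7
after path 4 (2→1→7→10→6, push 3): res(1,7)=4
after path 5 (2→3→5→8→6, push 10): res(1,7)=4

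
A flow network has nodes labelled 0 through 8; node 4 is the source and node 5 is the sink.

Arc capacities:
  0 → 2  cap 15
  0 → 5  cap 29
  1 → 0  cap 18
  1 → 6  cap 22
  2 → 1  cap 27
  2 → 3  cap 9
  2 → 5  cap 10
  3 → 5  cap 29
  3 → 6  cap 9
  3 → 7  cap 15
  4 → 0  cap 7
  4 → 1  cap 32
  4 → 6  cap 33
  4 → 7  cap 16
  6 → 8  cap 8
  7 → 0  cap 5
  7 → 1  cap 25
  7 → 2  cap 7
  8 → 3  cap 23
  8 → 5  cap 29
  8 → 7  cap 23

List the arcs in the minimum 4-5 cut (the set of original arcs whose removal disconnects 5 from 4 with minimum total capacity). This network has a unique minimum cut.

augment #1: 4→0→5 push 7
augment #2: 4→1→0→5 push 18
augment #3: 4→6→8→5 push 8
augment #4: 4→7→0→5 push 4
augment #5: 4→7→2→5 push 7
augment #6: 4→7→0→2→5 push 1
max flow = 45; residual-reachable set from 4 gives S-side
cut edges (S→T): {(1,0), (4,0), (6,8), (7,0), (7,2)} total cap 45

Min-cut arcs: {(1,0), (4,0), (6,8), (7,0), (7,2)} (total capacity 45)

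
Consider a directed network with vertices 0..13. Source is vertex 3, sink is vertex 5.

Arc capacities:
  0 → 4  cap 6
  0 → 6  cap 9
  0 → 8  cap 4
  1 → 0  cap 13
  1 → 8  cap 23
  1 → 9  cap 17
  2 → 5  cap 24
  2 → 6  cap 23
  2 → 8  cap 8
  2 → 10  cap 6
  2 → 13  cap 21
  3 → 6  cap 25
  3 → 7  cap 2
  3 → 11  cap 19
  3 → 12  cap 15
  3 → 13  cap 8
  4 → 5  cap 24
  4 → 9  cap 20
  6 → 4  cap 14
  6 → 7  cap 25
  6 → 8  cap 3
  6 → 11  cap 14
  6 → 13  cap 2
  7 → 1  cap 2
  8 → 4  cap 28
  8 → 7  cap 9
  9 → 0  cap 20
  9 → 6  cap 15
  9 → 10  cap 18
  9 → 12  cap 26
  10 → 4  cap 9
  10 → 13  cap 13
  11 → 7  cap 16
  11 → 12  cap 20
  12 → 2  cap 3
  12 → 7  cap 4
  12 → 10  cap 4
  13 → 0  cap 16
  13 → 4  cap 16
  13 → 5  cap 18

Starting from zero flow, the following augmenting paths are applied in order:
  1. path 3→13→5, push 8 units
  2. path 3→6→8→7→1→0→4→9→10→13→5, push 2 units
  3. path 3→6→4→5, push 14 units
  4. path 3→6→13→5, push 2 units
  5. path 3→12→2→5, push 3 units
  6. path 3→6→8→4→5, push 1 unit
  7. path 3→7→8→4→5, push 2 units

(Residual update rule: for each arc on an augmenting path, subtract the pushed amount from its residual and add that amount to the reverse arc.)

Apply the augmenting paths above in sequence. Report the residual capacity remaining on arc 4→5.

Residual capacity of (4,5): 7

after path 1 (3→13→5, push 8): res(4,5)=24
after path 2 (3→6→8→7→1→0→4→9→10→13→5, push 2): res(4,5)=24
after path 3 (3→6→4→5, push 14): res(4,5)=10
after path 4 (3→6→13→5, push 2): res(4,5)=10
after path 5 (3→12→2→5, push 3): res(4,5)=10
after path 6 (3→6→8→4→5, push 1): res(4,5)=9
after path 7 (3→7→8→4→5, push 2): res(4,5)=7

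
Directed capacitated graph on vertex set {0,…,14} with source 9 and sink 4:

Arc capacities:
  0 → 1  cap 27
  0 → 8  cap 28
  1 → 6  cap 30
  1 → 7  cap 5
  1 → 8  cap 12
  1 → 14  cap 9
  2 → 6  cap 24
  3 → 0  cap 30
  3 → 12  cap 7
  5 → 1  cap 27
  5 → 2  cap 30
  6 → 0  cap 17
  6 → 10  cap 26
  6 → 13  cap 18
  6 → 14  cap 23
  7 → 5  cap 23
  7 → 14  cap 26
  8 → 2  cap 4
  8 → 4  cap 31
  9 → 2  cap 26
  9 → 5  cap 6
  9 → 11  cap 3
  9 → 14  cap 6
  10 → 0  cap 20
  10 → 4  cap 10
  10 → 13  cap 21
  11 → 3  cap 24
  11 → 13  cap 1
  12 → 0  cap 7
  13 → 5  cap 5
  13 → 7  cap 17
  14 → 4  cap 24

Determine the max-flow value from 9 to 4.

augment #1: 9→14→4 bottleneck 6, total now 6
augment #2: 9→2→6→10→4 bottleneck 10, total now 16
augment #3: 9→2→6→14→4 bottleneck 14, total now 30
augment #4: 9→5→1→8→4 bottleneck 6, total now 36
augment #5: 9→11→3→0→8→4 bottleneck 3, total now 39

Maximum flow value: 39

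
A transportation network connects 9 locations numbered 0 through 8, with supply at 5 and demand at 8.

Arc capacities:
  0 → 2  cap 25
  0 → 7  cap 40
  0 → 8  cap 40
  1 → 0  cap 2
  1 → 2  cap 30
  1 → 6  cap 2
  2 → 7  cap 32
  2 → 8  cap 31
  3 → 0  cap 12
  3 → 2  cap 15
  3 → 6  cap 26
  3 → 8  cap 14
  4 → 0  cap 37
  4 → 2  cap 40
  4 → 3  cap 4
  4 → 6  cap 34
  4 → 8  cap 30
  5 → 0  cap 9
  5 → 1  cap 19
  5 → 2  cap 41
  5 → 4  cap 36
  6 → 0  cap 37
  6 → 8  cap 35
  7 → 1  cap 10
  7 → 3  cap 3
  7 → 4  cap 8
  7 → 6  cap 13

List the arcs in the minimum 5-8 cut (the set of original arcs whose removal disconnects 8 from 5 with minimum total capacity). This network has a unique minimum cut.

augment #1: 5→0→8 push 9
augment #2: 5→2→8 push 31
augment #3: 5→4→8 push 30
augment #4: 5→1→0→8 push 2
augment #5: 5→1→6→8 push 2
augment #6: 5→4→0→8 push 6
augment #7: 5→2→7→3→8 push 3
augment #8: 5→2→7→6→8 push 7
augment #9: 5→1→2→7→6→8 push 6
augment #10: 5→1→2→7→4→0→8 push 8
max flow = 104; residual-reachable set from 5 gives S-side
cut edges (S→T): {(1,0), (1,6), (2,8), (5,0), (5,4), (7,3), (7,4), (7,6)} total cap 104

Min-cut arcs: {(1,0), (1,6), (2,8), (5,0), (5,4), (7,3), (7,4), (7,6)} (total capacity 104)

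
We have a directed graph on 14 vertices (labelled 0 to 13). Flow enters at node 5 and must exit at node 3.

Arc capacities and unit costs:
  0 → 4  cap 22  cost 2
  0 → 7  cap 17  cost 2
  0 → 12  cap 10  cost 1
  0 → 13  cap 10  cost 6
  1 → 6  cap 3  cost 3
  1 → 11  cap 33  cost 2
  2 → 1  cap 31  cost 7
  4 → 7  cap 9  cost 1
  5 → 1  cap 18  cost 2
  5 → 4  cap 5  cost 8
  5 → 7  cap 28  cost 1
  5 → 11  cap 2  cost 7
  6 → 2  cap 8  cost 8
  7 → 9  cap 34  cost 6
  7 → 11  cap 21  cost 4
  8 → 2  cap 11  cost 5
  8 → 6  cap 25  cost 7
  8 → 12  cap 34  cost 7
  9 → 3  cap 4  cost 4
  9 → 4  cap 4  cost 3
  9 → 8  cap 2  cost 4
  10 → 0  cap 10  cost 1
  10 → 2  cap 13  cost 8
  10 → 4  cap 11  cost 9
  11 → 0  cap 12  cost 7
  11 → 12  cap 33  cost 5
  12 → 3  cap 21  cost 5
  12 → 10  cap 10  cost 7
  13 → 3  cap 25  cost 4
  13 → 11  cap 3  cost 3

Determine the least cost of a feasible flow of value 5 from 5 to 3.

shortest-cost path #1: 5→7→9→3 push 4 @ unit cost 11 (adds 44)
shortest-cost path #2: 5→1→11→12→3 push 1 @ unit cost 14 (adds 14)
total cost = 58

Minimum cost for 5 units: 58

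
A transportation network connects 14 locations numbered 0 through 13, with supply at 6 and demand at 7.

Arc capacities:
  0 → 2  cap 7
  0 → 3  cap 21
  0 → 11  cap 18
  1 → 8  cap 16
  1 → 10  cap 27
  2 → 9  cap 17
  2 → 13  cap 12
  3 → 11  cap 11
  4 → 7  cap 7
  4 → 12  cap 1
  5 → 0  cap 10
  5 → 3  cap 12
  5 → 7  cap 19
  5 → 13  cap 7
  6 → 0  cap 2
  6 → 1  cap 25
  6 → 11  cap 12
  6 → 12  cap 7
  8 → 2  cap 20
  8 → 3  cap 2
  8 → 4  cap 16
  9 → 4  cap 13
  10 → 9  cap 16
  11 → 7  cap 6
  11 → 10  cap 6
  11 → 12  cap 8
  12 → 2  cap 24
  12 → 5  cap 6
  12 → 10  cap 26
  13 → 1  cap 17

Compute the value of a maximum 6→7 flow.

augment #1: 6→11→7 bottleneck 6, total now 6
augment #2: 6→12→5→7 bottleneck 6, total now 12
augment #3: 6→1→8→4→7 bottleneck 7, total now 19

Maximum flow value: 19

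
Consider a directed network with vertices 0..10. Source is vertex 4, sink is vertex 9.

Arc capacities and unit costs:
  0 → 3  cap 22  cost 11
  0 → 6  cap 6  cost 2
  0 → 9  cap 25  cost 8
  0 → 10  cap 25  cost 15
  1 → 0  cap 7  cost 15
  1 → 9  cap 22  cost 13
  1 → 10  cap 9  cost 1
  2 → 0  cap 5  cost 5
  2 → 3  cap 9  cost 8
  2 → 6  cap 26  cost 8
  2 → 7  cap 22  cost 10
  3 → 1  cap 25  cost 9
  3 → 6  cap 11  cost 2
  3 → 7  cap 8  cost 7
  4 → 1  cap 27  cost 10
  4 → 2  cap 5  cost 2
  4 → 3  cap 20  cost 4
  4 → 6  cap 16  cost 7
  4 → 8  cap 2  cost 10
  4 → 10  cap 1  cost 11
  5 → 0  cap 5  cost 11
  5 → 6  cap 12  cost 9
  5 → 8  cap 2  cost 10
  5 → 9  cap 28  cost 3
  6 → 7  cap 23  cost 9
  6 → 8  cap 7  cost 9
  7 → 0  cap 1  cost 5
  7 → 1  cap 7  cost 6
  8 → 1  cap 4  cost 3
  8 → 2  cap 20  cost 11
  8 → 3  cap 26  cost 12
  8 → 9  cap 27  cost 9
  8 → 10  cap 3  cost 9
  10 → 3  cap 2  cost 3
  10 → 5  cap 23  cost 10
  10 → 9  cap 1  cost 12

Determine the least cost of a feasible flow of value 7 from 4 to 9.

Minimum cost for 7 units: 113

shortest-cost path #1: 4→2→0→9 push 5 @ unit cost 15 (adds 75)
shortest-cost path #2: 4→8→9 push 2 @ unit cost 19 (adds 38)
total cost = 113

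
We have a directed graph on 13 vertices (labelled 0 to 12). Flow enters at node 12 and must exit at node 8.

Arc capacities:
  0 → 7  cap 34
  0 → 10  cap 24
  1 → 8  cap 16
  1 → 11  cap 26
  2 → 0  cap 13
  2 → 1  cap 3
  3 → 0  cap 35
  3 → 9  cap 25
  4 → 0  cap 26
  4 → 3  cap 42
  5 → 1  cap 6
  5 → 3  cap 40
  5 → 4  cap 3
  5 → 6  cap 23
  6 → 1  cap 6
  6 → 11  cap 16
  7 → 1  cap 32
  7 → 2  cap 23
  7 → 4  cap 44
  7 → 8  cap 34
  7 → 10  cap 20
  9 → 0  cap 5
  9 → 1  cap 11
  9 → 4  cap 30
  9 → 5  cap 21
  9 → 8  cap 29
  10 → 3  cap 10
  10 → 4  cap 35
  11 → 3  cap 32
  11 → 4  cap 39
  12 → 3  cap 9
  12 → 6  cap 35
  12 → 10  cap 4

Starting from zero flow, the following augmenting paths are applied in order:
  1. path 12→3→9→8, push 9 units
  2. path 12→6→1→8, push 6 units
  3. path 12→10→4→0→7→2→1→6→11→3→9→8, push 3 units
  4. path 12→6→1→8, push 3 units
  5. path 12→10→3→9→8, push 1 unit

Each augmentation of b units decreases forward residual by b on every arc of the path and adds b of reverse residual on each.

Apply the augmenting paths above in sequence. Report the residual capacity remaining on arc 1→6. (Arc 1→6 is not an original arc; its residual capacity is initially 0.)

after path 1 (12→3→9→8, push 9): res(1,6)=0
after path 2 (12→6→1→8, push 6): res(1,6)=6
after path 3 (12→10→4→0→7→2→1→6→11→3→9→8, push 3): res(1,6)=3
after path 4 (12→6→1→8, push 3): res(1,6)=6
after path 5 (12→10→3→9→8, push 1): res(1,6)=6

Residual capacity of (1,6): 6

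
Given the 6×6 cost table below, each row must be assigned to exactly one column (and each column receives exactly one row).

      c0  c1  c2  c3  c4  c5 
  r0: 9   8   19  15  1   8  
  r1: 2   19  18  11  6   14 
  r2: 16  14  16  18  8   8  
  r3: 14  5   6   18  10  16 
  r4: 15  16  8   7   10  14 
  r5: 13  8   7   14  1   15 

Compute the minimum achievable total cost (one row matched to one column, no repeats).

optimal assignment: row0→col4 (cost 1), row1→col0 (cost 2), row2→col5 (cost 8), row3→col1 (cost 5), row4→col3 (cost 7), row5→col2 (cost 7)
total = 1 + 2 + 8 + 5 + 7 + 7 = 30

Minimum assignment cost: 30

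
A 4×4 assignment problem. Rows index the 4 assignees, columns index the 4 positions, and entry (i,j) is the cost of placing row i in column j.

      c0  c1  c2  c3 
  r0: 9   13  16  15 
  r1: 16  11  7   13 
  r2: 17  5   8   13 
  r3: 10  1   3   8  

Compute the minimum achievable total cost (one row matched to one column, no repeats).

optimal assignment: row0→col0 (cost 9), row1→col2 (cost 7), row2→col1 (cost 5), row3→col3 (cost 8)
total = 9 + 7 + 5 + 8 = 29

Minimum assignment cost: 29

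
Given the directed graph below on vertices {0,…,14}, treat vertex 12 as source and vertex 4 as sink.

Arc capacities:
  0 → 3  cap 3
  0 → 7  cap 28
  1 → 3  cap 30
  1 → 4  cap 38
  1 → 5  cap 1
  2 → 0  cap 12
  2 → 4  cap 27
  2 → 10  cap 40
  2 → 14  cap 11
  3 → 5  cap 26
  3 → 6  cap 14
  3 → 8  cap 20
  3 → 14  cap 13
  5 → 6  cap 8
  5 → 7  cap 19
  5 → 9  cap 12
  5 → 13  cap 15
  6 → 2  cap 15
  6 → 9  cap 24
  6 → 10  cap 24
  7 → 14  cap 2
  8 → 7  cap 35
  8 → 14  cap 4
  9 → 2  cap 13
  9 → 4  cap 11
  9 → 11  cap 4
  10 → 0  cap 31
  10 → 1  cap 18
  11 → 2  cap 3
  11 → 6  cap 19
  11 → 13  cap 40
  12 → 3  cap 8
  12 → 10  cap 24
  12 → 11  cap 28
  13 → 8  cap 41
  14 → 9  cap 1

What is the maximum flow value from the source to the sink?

Maximum flow value: 52

augment #1: 12→10→1→4 bottleneck 18, total now 18
augment #2: 12→11→2→4 bottleneck 3, total now 21
augment #3: 12→3→5→9→4 bottleneck 8, total now 29
augment #4: 12→11→6→2→4 bottleneck 15, total now 44
augment #5: 12→11→6→9→4 bottleneck 3, total now 47
augment #6: 12→11→6→9→2→4 bottleneck 1, total now 48
augment #7: 12→10→0→3→5→9→2→4 bottleneck 3, total now 51
augment #8: 12→10→0→7→14→9→2→4 bottleneck 1, total now 52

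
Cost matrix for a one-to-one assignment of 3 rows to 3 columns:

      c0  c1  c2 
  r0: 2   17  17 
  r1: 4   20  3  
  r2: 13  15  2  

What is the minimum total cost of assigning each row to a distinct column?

optimal assignment: row0→col0 (cost 2), row1→col2 (cost 3), row2→col1 (cost 15)
total = 2 + 3 + 15 = 20

Minimum assignment cost: 20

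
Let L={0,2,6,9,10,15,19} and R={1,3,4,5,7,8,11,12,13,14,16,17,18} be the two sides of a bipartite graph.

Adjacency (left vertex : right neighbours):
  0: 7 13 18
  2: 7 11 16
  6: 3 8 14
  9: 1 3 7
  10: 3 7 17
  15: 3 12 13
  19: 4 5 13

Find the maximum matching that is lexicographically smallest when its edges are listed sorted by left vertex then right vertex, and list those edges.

|M| = 7 (so the lex-smallest maximum matching has 7 edges)
process left vertices in ascending order; for each, take the smallest-labelled available neighbour that still permits 7 edges overall, or leave it unmatched if none does
lex-smallest matching: {0-7, 2-11, 6-3, 9-1, 10-17, 15-12, 19-4}

Lex-smallest maximum matching: {(0,7), (2,11), (6,3), (9,1), (10,17), (15,12), (19,4)}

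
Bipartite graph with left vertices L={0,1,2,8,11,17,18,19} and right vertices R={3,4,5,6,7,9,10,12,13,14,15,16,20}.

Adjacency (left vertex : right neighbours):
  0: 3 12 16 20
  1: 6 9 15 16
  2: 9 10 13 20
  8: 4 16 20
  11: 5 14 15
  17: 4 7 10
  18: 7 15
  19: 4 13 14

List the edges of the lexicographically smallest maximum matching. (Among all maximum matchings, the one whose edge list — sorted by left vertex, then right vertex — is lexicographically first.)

|M| = 8 (so the lex-smallest maximum matching has 8 edges)
process left vertices in ascending order; for each, take the smallest-labelled available neighbour that still permits 8 edges overall, or leave it unmatched if none does
lex-smallest matching: {0-3, 1-6, 2-9, 8-4, 11-5, 17-7, 18-15, 19-13}

Lex-smallest maximum matching: {(0,3), (1,6), (2,9), (8,4), (11,5), (17,7), (18,15), (19,13)}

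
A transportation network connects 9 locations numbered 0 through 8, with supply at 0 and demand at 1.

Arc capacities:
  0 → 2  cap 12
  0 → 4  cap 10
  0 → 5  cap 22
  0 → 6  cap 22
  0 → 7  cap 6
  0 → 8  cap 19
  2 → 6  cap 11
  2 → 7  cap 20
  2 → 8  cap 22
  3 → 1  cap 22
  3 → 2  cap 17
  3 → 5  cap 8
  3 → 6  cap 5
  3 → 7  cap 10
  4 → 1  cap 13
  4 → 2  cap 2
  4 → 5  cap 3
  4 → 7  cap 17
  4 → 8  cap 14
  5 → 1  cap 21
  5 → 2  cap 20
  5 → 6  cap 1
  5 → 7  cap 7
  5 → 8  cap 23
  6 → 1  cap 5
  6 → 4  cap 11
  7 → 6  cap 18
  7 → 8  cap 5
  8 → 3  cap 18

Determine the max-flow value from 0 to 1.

Maximum flow value: 57

augment #1: 0→4→1 bottleneck 10, total now 10
augment #2: 0→5→1 bottleneck 21, total now 31
augment #3: 0→6→1 bottleneck 5, total now 36
augment #4: 0→6→4→1 bottleneck 3, total now 39
augment #5: 0→8→3→1 bottleneck 18, total now 57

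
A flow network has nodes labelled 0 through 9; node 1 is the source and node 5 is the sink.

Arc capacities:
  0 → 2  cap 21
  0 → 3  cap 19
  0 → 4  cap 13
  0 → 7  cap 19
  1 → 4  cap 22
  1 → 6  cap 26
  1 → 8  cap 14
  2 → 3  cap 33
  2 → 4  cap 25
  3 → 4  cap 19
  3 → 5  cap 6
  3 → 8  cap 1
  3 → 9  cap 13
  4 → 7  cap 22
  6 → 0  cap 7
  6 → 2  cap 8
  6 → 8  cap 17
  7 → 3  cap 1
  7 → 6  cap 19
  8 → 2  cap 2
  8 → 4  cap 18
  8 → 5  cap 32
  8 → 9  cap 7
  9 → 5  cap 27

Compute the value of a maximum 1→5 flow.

Maximum flow value: 47

augment #1: 1→8→5 bottleneck 14, total now 14
augment #2: 1→6→8→5 bottleneck 17, total now 31
augment #3: 1→4→7→3→5 bottleneck 1, total now 32
augment #4: 1→6→0→3→5 bottleneck 5, total now 37
augment #5: 1→6→0→3→8→5 bottleneck 1, total now 38
augment #6: 1→6→0→3→9→5 bottleneck 1, total now 39
augment #7: 1→6→2→3→9→5 bottleneck 2, total now 41
augment #8: 1→4→7→6→2→3→9→5 bottleneck 6, total now 47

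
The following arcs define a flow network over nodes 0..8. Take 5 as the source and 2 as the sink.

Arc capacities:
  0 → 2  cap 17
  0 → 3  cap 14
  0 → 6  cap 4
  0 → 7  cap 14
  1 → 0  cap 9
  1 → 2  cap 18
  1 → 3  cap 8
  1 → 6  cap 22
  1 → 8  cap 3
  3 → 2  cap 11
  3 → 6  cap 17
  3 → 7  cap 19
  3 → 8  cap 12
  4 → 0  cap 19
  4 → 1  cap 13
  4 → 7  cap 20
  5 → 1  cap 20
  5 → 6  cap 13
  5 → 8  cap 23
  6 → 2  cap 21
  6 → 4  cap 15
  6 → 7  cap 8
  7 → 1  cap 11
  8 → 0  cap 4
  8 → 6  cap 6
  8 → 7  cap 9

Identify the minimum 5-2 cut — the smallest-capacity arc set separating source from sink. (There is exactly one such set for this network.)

Min-cut arcs: {(5,1), (5,6), (8,0), (8,6), (8,7)} (total capacity 52)

augment #1: 5→1→2 push 18
augment #2: 5→6→2 push 13
augment #3: 5→1→0→2 push 2
augment #4: 5→8→0→2 push 4
augment #5: 5→8→6→2 push 6
augment #6: 5→8→7→1→0→2 push 7
augment #7: 5→8→7→1→3→2 push 2
max flow = 52; residual-reachable set from 5 gives S-side
cut edges (S→T): {(5,1), (5,6), (8,0), (8,6), (8,7)} total cap 52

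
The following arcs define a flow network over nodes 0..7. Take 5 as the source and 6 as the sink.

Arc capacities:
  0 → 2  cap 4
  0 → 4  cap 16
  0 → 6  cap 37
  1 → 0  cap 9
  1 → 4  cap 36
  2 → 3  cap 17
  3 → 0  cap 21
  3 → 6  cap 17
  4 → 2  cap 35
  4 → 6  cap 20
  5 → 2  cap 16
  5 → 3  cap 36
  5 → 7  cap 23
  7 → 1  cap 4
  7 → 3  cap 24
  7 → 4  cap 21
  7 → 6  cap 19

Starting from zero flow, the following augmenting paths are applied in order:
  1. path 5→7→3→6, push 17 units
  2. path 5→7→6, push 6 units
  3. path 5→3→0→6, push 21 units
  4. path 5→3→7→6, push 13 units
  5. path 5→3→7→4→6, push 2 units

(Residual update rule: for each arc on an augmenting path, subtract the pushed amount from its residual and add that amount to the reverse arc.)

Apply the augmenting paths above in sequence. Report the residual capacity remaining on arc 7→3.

after path 1 (5→7→3→6, push 17): res(7,3)=7
after path 2 (5→7→6, push 6): res(7,3)=7
after path 3 (5→3→0→6, push 21): res(7,3)=7
after path 4 (5→3→7→6, push 13): res(7,3)=20
after path 5 (5→3→7→4→6, push 2): res(7,3)=22

Residual capacity of (7,3): 22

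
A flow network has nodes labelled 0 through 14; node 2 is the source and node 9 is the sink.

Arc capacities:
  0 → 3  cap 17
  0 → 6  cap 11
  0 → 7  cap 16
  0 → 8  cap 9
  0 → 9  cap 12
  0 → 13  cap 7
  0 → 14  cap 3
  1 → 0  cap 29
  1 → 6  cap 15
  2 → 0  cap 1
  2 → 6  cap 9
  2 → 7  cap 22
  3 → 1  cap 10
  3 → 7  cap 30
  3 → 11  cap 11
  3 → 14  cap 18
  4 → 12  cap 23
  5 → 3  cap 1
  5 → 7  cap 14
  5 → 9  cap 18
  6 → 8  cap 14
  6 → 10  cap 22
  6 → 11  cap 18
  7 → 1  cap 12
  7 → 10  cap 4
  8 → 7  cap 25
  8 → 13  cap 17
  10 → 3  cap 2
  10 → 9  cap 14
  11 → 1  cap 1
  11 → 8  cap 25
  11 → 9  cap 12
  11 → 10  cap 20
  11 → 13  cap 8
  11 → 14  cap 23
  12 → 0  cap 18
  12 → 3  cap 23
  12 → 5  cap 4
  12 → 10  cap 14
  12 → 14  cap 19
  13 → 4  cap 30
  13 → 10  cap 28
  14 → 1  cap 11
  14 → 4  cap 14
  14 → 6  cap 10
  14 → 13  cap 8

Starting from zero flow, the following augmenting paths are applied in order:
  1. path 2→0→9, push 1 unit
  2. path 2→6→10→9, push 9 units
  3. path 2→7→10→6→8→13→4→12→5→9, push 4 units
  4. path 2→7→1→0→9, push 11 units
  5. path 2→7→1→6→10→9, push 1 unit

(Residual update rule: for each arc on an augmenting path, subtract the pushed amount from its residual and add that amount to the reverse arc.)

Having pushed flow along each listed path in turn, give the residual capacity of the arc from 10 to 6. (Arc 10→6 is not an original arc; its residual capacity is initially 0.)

Residual capacity of (10,6): 6

after path 1 (2→0→9, push 1): res(10,6)=0
after path 2 (2→6→10→9, push 9): res(10,6)=9
after path 3 (2→7→10→6→8→13→4→12→5→9, push 4): res(10,6)=5
after path 4 (2→7→1→0→9, push 11): res(10,6)=5
after path 5 (2→7→1→6→10→9, push 1): res(10,6)=6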